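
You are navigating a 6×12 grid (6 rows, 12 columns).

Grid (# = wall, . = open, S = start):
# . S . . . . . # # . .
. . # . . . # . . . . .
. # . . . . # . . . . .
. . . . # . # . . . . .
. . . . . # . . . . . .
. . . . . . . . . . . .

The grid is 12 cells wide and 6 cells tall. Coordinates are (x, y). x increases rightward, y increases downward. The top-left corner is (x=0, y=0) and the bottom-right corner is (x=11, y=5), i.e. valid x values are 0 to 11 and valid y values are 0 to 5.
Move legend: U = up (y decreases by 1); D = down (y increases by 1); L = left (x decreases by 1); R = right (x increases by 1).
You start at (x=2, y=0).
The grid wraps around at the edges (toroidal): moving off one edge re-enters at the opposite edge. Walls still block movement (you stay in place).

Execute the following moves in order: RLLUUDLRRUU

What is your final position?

Answer: Final position: (x=2, y=3)

Derivation:
Start: (x=2, y=0)
  R (right): (x=2, y=0) -> (x=3, y=0)
  L (left): (x=3, y=0) -> (x=2, y=0)
  L (left): (x=2, y=0) -> (x=1, y=0)
  U (up): (x=1, y=0) -> (x=1, y=5)
  U (up): (x=1, y=5) -> (x=1, y=4)
  D (down): (x=1, y=4) -> (x=1, y=5)
  L (left): (x=1, y=5) -> (x=0, y=5)
  R (right): (x=0, y=5) -> (x=1, y=5)
  R (right): (x=1, y=5) -> (x=2, y=5)
  U (up): (x=2, y=5) -> (x=2, y=4)
  U (up): (x=2, y=4) -> (x=2, y=3)
Final: (x=2, y=3)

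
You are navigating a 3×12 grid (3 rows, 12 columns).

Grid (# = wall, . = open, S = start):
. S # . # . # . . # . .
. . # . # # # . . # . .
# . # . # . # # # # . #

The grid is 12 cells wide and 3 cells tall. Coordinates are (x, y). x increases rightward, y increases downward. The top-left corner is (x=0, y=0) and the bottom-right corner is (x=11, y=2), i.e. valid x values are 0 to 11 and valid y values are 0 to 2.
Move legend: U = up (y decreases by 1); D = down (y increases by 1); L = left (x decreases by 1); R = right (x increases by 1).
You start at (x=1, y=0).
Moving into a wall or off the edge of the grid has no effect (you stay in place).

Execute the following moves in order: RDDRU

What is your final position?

Answer: Final position: (x=1, y=1)

Derivation:
Start: (x=1, y=0)
  R (right): blocked, stay at (x=1, y=0)
  D (down): (x=1, y=0) -> (x=1, y=1)
  D (down): (x=1, y=1) -> (x=1, y=2)
  R (right): blocked, stay at (x=1, y=2)
  U (up): (x=1, y=2) -> (x=1, y=1)
Final: (x=1, y=1)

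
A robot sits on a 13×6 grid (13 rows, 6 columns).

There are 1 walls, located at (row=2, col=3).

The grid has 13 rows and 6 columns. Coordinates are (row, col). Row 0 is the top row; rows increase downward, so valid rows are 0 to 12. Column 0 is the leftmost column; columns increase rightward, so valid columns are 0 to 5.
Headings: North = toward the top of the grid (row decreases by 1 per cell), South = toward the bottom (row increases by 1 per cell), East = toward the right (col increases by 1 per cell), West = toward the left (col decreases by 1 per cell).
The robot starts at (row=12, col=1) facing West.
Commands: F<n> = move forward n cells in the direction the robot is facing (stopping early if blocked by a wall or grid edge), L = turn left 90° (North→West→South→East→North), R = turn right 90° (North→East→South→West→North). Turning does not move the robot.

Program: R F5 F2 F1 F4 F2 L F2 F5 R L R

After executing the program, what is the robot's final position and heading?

Start: (row=12, col=1), facing West
  R: turn right, now facing North
  F5: move forward 5, now at (row=7, col=1)
  F2: move forward 2, now at (row=5, col=1)
  F1: move forward 1, now at (row=4, col=1)
  F4: move forward 4, now at (row=0, col=1)
  F2: move forward 0/2 (blocked), now at (row=0, col=1)
  L: turn left, now facing West
  F2: move forward 1/2 (blocked), now at (row=0, col=0)
  F5: move forward 0/5 (blocked), now at (row=0, col=0)
  R: turn right, now facing North
  L: turn left, now facing West
  R: turn right, now facing North
Final: (row=0, col=0), facing North

Answer: Final position: (row=0, col=0), facing North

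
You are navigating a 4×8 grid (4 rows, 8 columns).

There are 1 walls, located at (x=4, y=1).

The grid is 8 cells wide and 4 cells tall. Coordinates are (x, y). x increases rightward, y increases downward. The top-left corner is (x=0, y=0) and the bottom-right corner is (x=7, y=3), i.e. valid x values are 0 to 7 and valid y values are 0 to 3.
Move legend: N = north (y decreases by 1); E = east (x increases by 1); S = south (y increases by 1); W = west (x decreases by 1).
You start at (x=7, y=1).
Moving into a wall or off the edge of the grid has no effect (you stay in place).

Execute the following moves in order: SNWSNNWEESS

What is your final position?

Answer: Final position: (x=7, y=2)

Derivation:
Start: (x=7, y=1)
  S (south): (x=7, y=1) -> (x=7, y=2)
  N (north): (x=7, y=2) -> (x=7, y=1)
  W (west): (x=7, y=1) -> (x=6, y=1)
  S (south): (x=6, y=1) -> (x=6, y=2)
  N (north): (x=6, y=2) -> (x=6, y=1)
  N (north): (x=6, y=1) -> (x=6, y=0)
  W (west): (x=6, y=0) -> (x=5, y=0)
  E (east): (x=5, y=0) -> (x=6, y=0)
  E (east): (x=6, y=0) -> (x=7, y=0)
  S (south): (x=7, y=0) -> (x=7, y=1)
  S (south): (x=7, y=1) -> (x=7, y=2)
Final: (x=7, y=2)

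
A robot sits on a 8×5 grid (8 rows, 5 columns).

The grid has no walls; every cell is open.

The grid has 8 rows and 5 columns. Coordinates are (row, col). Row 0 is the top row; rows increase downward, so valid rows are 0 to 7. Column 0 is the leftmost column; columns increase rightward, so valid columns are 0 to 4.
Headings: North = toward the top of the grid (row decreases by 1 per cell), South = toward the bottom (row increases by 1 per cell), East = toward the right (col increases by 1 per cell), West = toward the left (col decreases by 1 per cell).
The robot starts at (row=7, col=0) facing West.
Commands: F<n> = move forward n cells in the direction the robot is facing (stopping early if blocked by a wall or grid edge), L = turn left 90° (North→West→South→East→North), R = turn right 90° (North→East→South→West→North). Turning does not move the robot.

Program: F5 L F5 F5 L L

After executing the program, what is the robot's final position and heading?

Answer: Final position: (row=7, col=0), facing North

Derivation:
Start: (row=7, col=0), facing West
  F5: move forward 0/5 (blocked), now at (row=7, col=0)
  L: turn left, now facing South
  F5: move forward 0/5 (blocked), now at (row=7, col=0)
  F5: move forward 0/5 (blocked), now at (row=7, col=0)
  L: turn left, now facing East
  L: turn left, now facing North
Final: (row=7, col=0), facing North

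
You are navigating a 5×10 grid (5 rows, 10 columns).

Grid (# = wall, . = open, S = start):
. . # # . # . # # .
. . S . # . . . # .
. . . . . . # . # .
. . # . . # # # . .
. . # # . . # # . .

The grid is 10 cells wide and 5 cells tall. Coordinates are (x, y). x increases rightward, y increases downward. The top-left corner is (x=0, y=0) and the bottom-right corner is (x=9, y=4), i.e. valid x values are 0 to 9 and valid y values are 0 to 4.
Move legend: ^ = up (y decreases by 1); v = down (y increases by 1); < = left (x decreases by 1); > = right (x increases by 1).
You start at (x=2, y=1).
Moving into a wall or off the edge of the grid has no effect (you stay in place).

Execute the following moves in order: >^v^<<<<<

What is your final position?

Answer: Final position: (x=0, y=1)

Derivation:
Start: (x=2, y=1)
  > (right): (x=2, y=1) -> (x=3, y=1)
  ^ (up): blocked, stay at (x=3, y=1)
  v (down): (x=3, y=1) -> (x=3, y=2)
  ^ (up): (x=3, y=2) -> (x=3, y=1)
  < (left): (x=3, y=1) -> (x=2, y=1)
  < (left): (x=2, y=1) -> (x=1, y=1)
  < (left): (x=1, y=1) -> (x=0, y=1)
  < (left): blocked, stay at (x=0, y=1)
  < (left): blocked, stay at (x=0, y=1)
Final: (x=0, y=1)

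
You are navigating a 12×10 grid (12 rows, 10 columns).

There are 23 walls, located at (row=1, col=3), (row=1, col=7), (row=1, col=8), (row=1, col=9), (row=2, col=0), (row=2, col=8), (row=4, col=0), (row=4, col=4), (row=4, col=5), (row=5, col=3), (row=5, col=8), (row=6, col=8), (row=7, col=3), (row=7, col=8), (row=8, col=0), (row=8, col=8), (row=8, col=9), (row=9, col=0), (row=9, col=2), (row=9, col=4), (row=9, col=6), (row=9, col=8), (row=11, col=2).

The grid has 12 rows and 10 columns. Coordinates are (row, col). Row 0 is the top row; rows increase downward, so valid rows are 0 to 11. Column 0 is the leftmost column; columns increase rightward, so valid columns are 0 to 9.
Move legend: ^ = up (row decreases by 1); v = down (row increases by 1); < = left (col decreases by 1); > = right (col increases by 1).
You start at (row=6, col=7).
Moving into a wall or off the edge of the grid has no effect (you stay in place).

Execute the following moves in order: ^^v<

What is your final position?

Answer: Final position: (row=5, col=6)

Derivation:
Start: (row=6, col=7)
  ^ (up): (row=6, col=7) -> (row=5, col=7)
  ^ (up): (row=5, col=7) -> (row=4, col=7)
  v (down): (row=4, col=7) -> (row=5, col=7)
  < (left): (row=5, col=7) -> (row=5, col=6)
Final: (row=5, col=6)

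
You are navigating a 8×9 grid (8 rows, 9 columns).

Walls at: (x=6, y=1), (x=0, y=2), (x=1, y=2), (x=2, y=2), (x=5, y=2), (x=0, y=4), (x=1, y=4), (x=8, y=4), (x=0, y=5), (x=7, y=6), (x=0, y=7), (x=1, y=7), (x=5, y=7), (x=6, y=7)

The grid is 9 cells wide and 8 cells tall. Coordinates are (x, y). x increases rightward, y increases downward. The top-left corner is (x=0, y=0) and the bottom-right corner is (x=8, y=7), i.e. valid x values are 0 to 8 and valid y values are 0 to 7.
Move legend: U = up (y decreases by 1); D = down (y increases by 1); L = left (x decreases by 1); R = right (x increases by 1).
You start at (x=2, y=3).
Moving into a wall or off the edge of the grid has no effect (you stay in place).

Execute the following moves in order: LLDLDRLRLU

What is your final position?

Start: (x=2, y=3)
  L (left): (x=2, y=3) -> (x=1, y=3)
  L (left): (x=1, y=3) -> (x=0, y=3)
  D (down): blocked, stay at (x=0, y=3)
  L (left): blocked, stay at (x=0, y=3)
  D (down): blocked, stay at (x=0, y=3)
  R (right): (x=0, y=3) -> (x=1, y=3)
  L (left): (x=1, y=3) -> (x=0, y=3)
  R (right): (x=0, y=3) -> (x=1, y=3)
  L (left): (x=1, y=3) -> (x=0, y=3)
  U (up): blocked, stay at (x=0, y=3)
Final: (x=0, y=3)

Answer: Final position: (x=0, y=3)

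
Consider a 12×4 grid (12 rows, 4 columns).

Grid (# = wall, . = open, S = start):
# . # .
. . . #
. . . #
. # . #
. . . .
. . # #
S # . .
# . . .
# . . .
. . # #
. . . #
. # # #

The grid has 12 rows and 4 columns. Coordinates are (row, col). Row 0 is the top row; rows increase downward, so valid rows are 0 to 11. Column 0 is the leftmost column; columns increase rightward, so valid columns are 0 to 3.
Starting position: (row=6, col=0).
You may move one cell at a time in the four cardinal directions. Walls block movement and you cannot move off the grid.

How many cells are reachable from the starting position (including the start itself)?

Answer: Reachable cells: 16

Derivation:
BFS flood-fill from (row=6, col=0):
  Distance 0: (row=6, col=0)
  Distance 1: (row=5, col=0)
  Distance 2: (row=4, col=0), (row=5, col=1)
  Distance 3: (row=3, col=0), (row=4, col=1)
  Distance 4: (row=2, col=0), (row=4, col=2)
  Distance 5: (row=1, col=0), (row=2, col=1), (row=3, col=2), (row=4, col=3)
  Distance 6: (row=1, col=1), (row=2, col=2)
  Distance 7: (row=0, col=1), (row=1, col=2)
Total reachable: 16 (grid has 31 open cells total)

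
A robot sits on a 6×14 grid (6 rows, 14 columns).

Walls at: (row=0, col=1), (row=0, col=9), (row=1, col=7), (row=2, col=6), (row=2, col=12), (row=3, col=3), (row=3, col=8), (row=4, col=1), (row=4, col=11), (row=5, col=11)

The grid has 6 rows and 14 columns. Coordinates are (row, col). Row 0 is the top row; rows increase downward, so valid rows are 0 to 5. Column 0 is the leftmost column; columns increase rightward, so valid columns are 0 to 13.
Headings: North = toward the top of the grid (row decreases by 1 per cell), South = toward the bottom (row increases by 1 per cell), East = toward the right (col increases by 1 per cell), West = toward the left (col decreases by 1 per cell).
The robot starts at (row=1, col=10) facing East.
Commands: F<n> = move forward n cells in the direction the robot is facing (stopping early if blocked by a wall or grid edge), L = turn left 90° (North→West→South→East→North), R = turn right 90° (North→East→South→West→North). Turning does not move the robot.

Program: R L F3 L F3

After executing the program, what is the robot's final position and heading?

Answer: Final position: (row=0, col=13), facing North

Derivation:
Start: (row=1, col=10), facing East
  R: turn right, now facing South
  L: turn left, now facing East
  F3: move forward 3, now at (row=1, col=13)
  L: turn left, now facing North
  F3: move forward 1/3 (blocked), now at (row=0, col=13)
Final: (row=0, col=13), facing North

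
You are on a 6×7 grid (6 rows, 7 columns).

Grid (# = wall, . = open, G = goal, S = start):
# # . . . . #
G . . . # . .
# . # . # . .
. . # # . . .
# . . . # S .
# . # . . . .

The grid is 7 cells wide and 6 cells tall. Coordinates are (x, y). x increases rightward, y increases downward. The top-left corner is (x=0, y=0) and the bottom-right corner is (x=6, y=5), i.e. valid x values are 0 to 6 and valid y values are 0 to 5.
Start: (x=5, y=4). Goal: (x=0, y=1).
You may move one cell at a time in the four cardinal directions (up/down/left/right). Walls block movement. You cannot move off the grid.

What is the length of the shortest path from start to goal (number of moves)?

Answer: Shortest path length: 10

Derivation:
BFS from (x=5, y=4) until reaching (x=0, y=1):
  Distance 0: (x=5, y=4)
  Distance 1: (x=5, y=3), (x=6, y=4), (x=5, y=5)
  Distance 2: (x=5, y=2), (x=4, y=3), (x=6, y=3), (x=4, y=5), (x=6, y=5)
  Distance 3: (x=5, y=1), (x=6, y=2), (x=3, y=5)
  Distance 4: (x=5, y=0), (x=6, y=1), (x=3, y=4)
  Distance 5: (x=4, y=0), (x=2, y=4)
  Distance 6: (x=3, y=0), (x=1, y=4)
  Distance 7: (x=2, y=0), (x=3, y=1), (x=1, y=3), (x=1, y=5)
  Distance 8: (x=2, y=1), (x=1, y=2), (x=3, y=2), (x=0, y=3)
  Distance 9: (x=1, y=1)
  Distance 10: (x=0, y=1)  <- goal reached here
One shortest path (10 moves): (x=5, y=4) -> (x=5, y=5) -> (x=4, y=5) -> (x=3, y=5) -> (x=3, y=4) -> (x=2, y=4) -> (x=1, y=4) -> (x=1, y=3) -> (x=1, y=2) -> (x=1, y=1) -> (x=0, y=1)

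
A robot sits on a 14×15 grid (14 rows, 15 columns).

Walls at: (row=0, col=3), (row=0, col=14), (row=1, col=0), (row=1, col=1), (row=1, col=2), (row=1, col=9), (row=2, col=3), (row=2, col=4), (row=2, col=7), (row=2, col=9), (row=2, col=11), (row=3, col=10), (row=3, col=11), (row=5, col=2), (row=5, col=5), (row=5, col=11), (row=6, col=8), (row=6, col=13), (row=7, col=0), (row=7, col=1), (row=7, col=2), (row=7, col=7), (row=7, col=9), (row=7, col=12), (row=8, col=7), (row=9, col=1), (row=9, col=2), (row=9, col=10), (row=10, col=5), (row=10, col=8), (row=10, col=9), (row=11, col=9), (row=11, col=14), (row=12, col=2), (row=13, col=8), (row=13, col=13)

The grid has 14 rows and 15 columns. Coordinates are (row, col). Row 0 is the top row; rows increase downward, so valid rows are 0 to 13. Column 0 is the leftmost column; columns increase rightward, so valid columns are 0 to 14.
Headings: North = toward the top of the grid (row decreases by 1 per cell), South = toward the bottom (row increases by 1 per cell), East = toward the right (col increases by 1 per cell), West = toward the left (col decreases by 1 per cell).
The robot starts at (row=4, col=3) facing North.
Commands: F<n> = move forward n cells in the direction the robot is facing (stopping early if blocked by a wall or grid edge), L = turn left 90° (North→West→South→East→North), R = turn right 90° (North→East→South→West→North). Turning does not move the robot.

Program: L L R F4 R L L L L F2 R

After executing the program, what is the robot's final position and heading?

Start: (row=4, col=3), facing North
  L: turn left, now facing West
  L: turn left, now facing South
  R: turn right, now facing West
  F4: move forward 3/4 (blocked), now at (row=4, col=0)
  R: turn right, now facing North
  L: turn left, now facing West
  L: turn left, now facing South
  L: turn left, now facing East
  L: turn left, now facing North
  F2: move forward 2, now at (row=2, col=0)
  R: turn right, now facing East
Final: (row=2, col=0), facing East

Answer: Final position: (row=2, col=0), facing East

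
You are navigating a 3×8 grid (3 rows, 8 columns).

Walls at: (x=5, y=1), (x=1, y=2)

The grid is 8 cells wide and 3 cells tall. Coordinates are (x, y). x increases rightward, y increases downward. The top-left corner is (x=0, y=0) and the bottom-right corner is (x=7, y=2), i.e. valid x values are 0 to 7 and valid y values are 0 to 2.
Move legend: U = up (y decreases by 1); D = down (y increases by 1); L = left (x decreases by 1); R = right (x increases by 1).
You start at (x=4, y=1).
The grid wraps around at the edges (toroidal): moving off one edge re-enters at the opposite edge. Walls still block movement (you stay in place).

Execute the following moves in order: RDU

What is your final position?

Answer: Final position: (x=4, y=1)

Derivation:
Start: (x=4, y=1)
  R (right): blocked, stay at (x=4, y=1)
  D (down): (x=4, y=1) -> (x=4, y=2)
  U (up): (x=4, y=2) -> (x=4, y=1)
Final: (x=4, y=1)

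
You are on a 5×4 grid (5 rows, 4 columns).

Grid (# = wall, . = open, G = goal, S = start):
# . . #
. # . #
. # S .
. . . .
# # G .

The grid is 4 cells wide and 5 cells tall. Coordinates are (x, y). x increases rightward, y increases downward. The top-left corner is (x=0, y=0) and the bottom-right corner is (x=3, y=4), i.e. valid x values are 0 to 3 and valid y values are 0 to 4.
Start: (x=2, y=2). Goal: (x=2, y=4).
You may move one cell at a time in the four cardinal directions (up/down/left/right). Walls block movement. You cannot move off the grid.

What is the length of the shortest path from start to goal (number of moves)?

Answer: Shortest path length: 2

Derivation:
BFS from (x=2, y=2) until reaching (x=2, y=4):
  Distance 0: (x=2, y=2)
  Distance 1: (x=2, y=1), (x=3, y=2), (x=2, y=3)
  Distance 2: (x=2, y=0), (x=1, y=3), (x=3, y=3), (x=2, y=4)  <- goal reached here
One shortest path (2 moves): (x=2, y=2) -> (x=2, y=3) -> (x=2, y=4)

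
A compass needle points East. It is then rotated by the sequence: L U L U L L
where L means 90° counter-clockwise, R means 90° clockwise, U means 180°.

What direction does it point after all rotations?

Answer: Final heading: East

Derivation:
Start: East
  L (left (90° counter-clockwise)) -> North
  U (U-turn (180°)) -> South
  L (left (90° counter-clockwise)) -> East
  U (U-turn (180°)) -> West
  L (left (90° counter-clockwise)) -> South
  L (left (90° counter-clockwise)) -> East
Final: East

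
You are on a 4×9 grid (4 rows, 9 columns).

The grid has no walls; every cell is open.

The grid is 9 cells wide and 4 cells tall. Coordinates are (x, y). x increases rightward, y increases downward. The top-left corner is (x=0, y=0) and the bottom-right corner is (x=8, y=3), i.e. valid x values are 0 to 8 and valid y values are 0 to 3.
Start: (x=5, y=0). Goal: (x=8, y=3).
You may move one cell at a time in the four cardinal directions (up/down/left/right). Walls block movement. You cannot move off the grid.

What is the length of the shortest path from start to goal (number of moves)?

Answer: Shortest path length: 6

Derivation:
BFS from (x=5, y=0) until reaching (x=8, y=3):
  Distance 0: (x=5, y=0)
  Distance 1: (x=4, y=0), (x=6, y=0), (x=5, y=1)
  Distance 2: (x=3, y=0), (x=7, y=0), (x=4, y=1), (x=6, y=1), (x=5, y=2)
  Distance 3: (x=2, y=0), (x=8, y=0), (x=3, y=1), (x=7, y=1), (x=4, y=2), (x=6, y=2), (x=5, y=3)
  Distance 4: (x=1, y=0), (x=2, y=1), (x=8, y=1), (x=3, y=2), (x=7, y=2), (x=4, y=3), (x=6, y=3)
  Distance 5: (x=0, y=0), (x=1, y=1), (x=2, y=2), (x=8, y=2), (x=3, y=3), (x=7, y=3)
  Distance 6: (x=0, y=1), (x=1, y=2), (x=2, y=3), (x=8, y=3)  <- goal reached here
One shortest path (6 moves): (x=5, y=0) -> (x=6, y=0) -> (x=7, y=0) -> (x=8, y=0) -> (x=8, y=1) -> (x=8, y=2) -> (x=8, y=3)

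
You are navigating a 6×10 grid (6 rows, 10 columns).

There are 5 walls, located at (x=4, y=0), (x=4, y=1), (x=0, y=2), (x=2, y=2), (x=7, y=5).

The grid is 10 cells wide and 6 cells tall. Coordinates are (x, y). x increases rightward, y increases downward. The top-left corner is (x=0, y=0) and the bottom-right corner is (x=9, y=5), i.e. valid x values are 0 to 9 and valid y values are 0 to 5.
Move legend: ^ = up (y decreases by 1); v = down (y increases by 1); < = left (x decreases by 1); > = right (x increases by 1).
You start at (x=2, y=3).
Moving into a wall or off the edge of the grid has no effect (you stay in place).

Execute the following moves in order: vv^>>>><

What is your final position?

Start: (x=2, y=3)
  v (down): (x=2, y=3) -> (x=2, y=4)
  v (down): (x=2, y=4) -> (x=2, y=5)
  ^ (up): (x=2, y=5) -> (x=2, y=4)
  > (right): (x=2, y=4) -> (x=3, y=4)
  > (right): (x=3, y=4) -> (x=4, y=4)
  > (right): (x=4, y=4) -> (x=5, y=4)
  > (right): (x=5, y=4) -> (x=6, y=4)
  < (left): (x=6, y=4) -> (x=5, y=4)
Final: (x=5, y=4)

Answer: Final position: (x=5, y=4)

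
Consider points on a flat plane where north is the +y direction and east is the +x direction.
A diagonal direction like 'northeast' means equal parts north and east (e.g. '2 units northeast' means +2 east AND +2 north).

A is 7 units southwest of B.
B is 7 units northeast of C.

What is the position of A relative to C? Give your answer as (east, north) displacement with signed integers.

Answer: A is at (east=0, north=0) relative to C.

Derivation:
Place C at the origin (east=0, north=0).
  B is 7 units northeast of C: delta (east=+7, north=+7); B at (east=7, north=7).
  A is 7 units southwest of B: delta (east=-7, north=-7); A at (east=0, north=0).
Therefore A relative to C: (east=0, north=0).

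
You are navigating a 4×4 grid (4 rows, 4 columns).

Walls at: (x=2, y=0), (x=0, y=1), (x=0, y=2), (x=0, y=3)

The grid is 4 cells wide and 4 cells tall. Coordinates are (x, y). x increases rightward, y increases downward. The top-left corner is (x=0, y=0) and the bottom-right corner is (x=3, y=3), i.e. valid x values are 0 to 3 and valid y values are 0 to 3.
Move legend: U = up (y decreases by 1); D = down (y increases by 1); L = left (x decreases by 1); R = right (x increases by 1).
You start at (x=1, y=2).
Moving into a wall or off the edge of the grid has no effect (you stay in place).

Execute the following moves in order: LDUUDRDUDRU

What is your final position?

Start: (x=1, y=2)
  L (left): blocked, stay at (x=1, y=2)
  D (down): (x=1, y=2) -> (x=1, y=3)
  U (up): (x=1, y=3) -> (x=1, y=2)
  U (up): (x=1, y=2) -> (x=1, y=1)
  D (down): (x=1, y=1) -> (x=1, y=2)
  R (right): (x=1, y=2) -> (x=2, y=2)
  D (down): (x=2, y=2) -> (x=2, y=3)
  U (up): (x=2, y=3) -> (x=2, y=2)
  D (down): (x=2, y=2) -> (x=2, y=3)
  R (right): (x=2, y=3) -> (x=3, y=3)
  U (up): (x=3, y=3) -> (x=3, y=2)
Final: (x=3, y=2)

Answer: Final position: (x=3, y=2)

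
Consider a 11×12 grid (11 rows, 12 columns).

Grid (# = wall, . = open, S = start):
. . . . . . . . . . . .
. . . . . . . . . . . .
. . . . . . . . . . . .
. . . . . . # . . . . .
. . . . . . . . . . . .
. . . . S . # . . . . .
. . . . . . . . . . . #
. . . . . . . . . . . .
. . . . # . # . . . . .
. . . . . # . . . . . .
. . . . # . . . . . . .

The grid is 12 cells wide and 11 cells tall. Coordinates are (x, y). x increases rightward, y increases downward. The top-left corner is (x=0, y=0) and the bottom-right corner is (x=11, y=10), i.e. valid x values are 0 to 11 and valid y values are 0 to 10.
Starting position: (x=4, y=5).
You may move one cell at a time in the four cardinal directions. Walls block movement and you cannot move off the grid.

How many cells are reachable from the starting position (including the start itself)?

Answer: Reachable cells: 125

Derivation:
BFS flood-fill from (x=4, y=5):
  Distance 0: (x=4, y=5)
  Distance 1: (x=4, y=4), (x=3, y=5), (x=5, y=5), (x=4, y=6)
  Distance 2: (x=4, y=3), (x=3, y=4), (x=5, y=4), (x=2, y=5), (x=3, y=6), (x=5, y=6), (x=4, y=7)
  Distance 3: (x=4, y=2), (x=3, y=3), (x=5, y=3), (x=2, y=4), (x=6, y=4), (x=1, y=5), (x=2, y=6), (x=6, y=6), (x=3, y=7), (x=5, y=7)
  Distance 4: (x=4, y=1), (x=3, y=2), (x=5, y=2), (x=2, y=3), (x=1, y=4), (x=7, y=4), (x=0, y=5), (x=1, y=6), (x=7, y=6), (x=2, y=7), (x=6, y=7), (x=3, y=8), (x=5, y=8)
  Distance 5: (x=4, y=0), (x=3, y=1), (x=5, y=1), (x=2, y=2), (x=6, y=2), (x=1, y=3), (x=7, y=3), (x=0, y=4), (x=8, y=4), (x=7, y=5), (x=0, y=6), (x=8, y=6), (x=1, y=7), (x=7, y=7), (x=2, y=8), (x=3, y=9)
  Distance 6: (x=3, y=0), (x=5, y=0), (x=2, y=1), (x=6, y=1), (x=1, y=2), (x=7, y=2), (x=0, y=3), (x=8, y=3), (x=9, y=4), (x=8, y=5), (x=9, y=6), (x=0, y=7), (x=8, y=7), (x=1, y=8), (x=7, y=8), (x=2, y=9), (x=4, y=9), (x=3, y=10)
  Distance 7: (x=2, y=0), (x=6, y=0), (x=1, y=1), (x=7, y=1), (x=0, y=2), (x=8, y=2), (x=9, y=3), (x=10, y=4), (x=9, y=5), (x=10, y=6), (x=9, y=7), (x=0, y=8), (x=8, y=8), (x=1, y=9), (x=7, y=9), (x=2, y=10)
  Distance 8: (x=1, y=0), (x=7, y=0), (x=0, y=1), (x=8, y=1), (x=9, y=2), (x=10, y=3), (x=11, y=4), (x=10, y=5), (x=10, y=7), (x=9, y=8), (x=0, y=9), (x=6, y=9), (x=8, y=9), (x=1, y=10), (x=7, y=10)
  Distance 9: (x=0, y=0), (x=8, y=0), (x=9, y=1), (x=10, y=2), (x=11, y=3), (x=11, y=5), (x=11, y=7), (x=10, y=8), (x=9, y=9), (x=0, y=10), (x=6, y=10), (x=8, y=10)
  Distance 10: (x=9, y=0), (x=10, y=1), (x=11, y=2), (x=11, y=8), (x=10, y=9), (x=5, y=10), (x=9, y=10)
  Distance 11: (x=10, y=0), (x=11, y=1), (x=11, y=9), (x=10, y=10)
  Distance 12: (x=11, y=0), (x=11, y=10)
Total reachable: 125 (grid has 125 open cells total)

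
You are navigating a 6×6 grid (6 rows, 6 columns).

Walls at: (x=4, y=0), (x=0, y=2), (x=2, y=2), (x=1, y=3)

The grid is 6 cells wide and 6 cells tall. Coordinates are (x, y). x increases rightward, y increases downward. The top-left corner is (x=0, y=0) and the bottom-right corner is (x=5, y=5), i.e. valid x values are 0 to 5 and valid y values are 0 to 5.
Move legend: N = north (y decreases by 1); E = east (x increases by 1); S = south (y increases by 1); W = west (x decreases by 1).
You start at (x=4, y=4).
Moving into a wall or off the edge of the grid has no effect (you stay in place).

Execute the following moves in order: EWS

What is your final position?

Start: (x=4, y=4)
  E (east): (x=4, y=4) -> (x=5, y=4)
  W (west): (x=5, y=4) -> (x=4, y=4)
  S (south): (x=4, y=4) -> (x=4, y=5)
Final: (x=4, y=5)

Answer: Final position: (x=4, y=5)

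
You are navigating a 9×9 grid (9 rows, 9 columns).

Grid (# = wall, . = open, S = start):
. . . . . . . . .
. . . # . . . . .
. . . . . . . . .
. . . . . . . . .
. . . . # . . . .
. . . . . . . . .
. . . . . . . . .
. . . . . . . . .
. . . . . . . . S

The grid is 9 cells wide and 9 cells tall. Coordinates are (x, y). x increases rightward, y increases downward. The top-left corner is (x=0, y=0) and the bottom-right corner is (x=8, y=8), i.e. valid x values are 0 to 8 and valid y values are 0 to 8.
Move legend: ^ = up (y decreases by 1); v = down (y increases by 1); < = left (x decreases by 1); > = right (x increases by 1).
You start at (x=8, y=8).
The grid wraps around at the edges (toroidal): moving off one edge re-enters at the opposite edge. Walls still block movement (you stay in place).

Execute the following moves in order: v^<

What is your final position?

Start: (x=8, y=8)
  v (down): (x=8, y=8) -> (x=8, y=0)
  ^ (up): (x=8, y=0) -> (x=8, y=8)
  < (left): (x=8, y=8) -> (x=7, y=8)
Final: (x=7, y=8)

Answer: Final position: (x=7, y=8)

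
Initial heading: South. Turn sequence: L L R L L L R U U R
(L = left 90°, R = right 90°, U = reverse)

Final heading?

Answer: Final heading: North

Derivation:
Start: South
  L (left (90° counter-clockwise)) -> East
  L (left (90° counter-clockwise)) -> North
  R (right (90° clockwise)) -> East
  L (left (90° counter-clockwise)) -> North
  L (left (90° counter-clockwise)) -> West
  L (left (90° counter-clockwise)) -> South
  R (right (90° clockwise)) -> West
  U (U-turn (180°)) -> East
  U (U-turn (180°)) -> West
  R (right (90° clockwise)) -> North
Final: North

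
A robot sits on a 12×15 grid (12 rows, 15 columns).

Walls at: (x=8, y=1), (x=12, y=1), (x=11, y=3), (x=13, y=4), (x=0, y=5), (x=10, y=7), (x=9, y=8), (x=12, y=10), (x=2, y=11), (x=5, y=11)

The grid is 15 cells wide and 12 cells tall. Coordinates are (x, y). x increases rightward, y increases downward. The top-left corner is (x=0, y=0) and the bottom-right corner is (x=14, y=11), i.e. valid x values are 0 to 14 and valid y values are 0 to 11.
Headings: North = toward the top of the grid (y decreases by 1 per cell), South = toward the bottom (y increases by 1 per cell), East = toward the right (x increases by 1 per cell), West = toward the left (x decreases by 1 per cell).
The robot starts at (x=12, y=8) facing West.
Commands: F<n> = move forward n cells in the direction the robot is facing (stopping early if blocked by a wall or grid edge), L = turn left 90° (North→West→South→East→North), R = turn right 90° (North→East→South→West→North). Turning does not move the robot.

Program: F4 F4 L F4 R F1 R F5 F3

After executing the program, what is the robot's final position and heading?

Answer: Final position: (x=9, y=9), facing North

Derivation:
Start: (x=12, y=8), facing West
  F4: move forward 2/4 (blocked), now at (x=10, y=8)
  F4: move forward 0/4 (blocked), now at (x=10, y=8)
  L: turn left, now facing South
  F4: move forward 3/4 (blocked), now at (x=10, y=11)
  R: turn right, now facing West
  F1: move forward 1, now at (x=9, y=11)
  R: turn right, now facing North
  F5: move forward 2/5 (blocked), now at (x=9, y=9)
  F3: move forward 0/3 (blocked), now at (x=9, y=9)
Final: (x=9, y=9), facing North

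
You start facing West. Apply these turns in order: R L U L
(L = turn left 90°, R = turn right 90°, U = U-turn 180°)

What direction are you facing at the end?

Start: West
  R (right (90° clockwise)) -> North
  L (left (90° counter-clockwise)) -> West
  U (U-turn (180°)) -> East
  L (left (90° counter-clockwise)) -> North
Final: North

Answer: Final heading: North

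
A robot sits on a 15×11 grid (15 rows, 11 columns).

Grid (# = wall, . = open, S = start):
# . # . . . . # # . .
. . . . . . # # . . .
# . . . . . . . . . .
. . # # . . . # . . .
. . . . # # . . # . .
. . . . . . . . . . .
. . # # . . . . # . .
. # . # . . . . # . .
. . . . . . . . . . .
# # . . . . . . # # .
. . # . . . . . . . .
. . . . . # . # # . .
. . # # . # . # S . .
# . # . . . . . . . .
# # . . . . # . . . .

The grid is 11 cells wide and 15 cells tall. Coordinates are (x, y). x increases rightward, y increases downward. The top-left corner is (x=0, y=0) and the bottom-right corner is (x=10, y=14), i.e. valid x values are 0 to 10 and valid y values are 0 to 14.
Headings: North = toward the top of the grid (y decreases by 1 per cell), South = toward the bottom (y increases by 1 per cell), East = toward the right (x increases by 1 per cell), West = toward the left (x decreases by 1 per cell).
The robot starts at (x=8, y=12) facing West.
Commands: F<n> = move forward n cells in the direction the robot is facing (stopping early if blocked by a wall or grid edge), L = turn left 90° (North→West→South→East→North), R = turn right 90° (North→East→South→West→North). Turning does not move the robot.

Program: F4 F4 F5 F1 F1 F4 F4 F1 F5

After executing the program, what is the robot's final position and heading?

Answer: Final position: (x=8, y=12), facing West

Derivation:
Start: (x=8, y=12), facing West
  F4: move forward 0/4 (blocked), now at (x=8, y=12)
  F4: move forward 0/4 (blocked), now at (x=8, y=12)
  F5: move forward 0/5 (blocked), now at (x=8, y=12)
  F1: move forward 0/1 (blocked), now at (x=8, y=12)
  F1: move forward 0/1 (blocked), now at (x=8, y=12)
  F4: move forward 0/4 (blocked), now at (x=8, y=12)
  F4: move forward 0/4 (blocked), now at (x=8, y=12)
  F1: move forward 0/1 (blocked), now at (x=8, y=12)
  F5: move forward 0/5 (blocked), now at (x=8, y=12)
Final: (x=8, y=12), facing West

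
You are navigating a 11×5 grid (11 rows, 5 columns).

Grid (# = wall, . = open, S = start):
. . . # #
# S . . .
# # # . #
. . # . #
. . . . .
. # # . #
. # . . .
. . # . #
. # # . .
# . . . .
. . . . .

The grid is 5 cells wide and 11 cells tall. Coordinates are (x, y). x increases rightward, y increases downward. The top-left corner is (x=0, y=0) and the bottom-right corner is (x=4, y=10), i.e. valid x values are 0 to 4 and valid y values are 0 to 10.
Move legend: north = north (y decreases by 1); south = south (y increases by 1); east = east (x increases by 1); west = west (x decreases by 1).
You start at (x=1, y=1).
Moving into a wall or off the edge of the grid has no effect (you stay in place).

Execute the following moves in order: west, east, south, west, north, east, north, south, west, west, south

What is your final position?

Start: (x=1, y=1)
  west (west): blocked, stay at (x=1, y=1)
  east (east): (x=1, y=1) -> (x=2, y=1)
  south (south): blocked, stay at (x=2, y=1)
  west (west): (x=2, y=1) -> (x=1, y=1)
  north (north): (x=1, y=1) -> (x=1, y=0)
  east (east): (x=1, y=0) -> (x=2, y=0)
  north (north): blocked, stay at (x=2, y=0)
  south (south): (x=2, y=0) -> (x=2, y=1)
  west (west): (x=2, y=1) -> (x=1, y=1)
  west (west): blocked, stay at (x=1, y=1)
  south (south): blocked, stay at (x=1, y=1)
Final: (x=1, y=1)

Answer: Final position: (x=1, y=1)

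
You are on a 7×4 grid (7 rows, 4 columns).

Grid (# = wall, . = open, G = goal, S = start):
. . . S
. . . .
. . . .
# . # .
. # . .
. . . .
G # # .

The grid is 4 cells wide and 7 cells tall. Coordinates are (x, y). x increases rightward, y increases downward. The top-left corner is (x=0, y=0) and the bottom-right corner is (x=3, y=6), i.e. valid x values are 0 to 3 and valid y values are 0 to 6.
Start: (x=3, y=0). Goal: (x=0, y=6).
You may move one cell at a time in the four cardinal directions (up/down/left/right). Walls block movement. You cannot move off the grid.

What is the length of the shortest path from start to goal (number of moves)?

BFS from (x=3, y=0) until reaching (x=0, y=6):
  Distance 0: (x=3, y=0)
  Distance 1: (x=2, y=0), (x=3, y=1)
  Distance 2: (x=1, y=0), (x=2, y=1), (x=3, y=2)
  Distance 3: (x=0, y=0), (x=1, y=1), (x=2, y=2), (x=3, y=3)
  Distance 4: (x=0, y=1), (x=1, y=2), (x=3, y=4)
  Distance 5: (x=0, y=2), (x=1, y=3), (x=2, y=4), (x=3, y=5)
  Distance 6: (x=2, y=5), (x=3, y=6)
  Distance 7: (x=1, y=5)
  Distance 8: (x=0, y=5)
  Distance 9: (x=0, y=4), (x=0, y=6)  <- goal reached here
One shortest path (9 moves): (x=3, y=0) -> (x=3, y=1) -> (x=3, y=2) -> (x=3, y=3) -> (x=3, y=4) -> (x=2, y=4) -> (x=2, y=5) -> (x=1, y=5) -> (x=0, y=5) -> (x=0, y=6)

Answer: Shortest path length: 9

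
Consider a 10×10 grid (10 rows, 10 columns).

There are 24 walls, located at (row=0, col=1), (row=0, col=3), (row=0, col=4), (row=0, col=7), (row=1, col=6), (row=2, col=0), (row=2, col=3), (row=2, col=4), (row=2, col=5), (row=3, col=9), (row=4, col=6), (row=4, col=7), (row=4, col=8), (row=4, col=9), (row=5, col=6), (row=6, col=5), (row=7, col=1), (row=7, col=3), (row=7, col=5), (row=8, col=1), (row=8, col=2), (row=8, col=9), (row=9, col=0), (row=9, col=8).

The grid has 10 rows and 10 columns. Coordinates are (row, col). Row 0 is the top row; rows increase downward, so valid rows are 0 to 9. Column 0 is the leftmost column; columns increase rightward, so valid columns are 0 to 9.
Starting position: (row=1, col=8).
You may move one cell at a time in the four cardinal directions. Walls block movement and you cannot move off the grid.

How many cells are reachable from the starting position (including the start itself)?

Answer: Reachable cells: 75

Derivation:
BFS flood-fill from (row=1, col=8):
  Distance 0: (row=1, col=8)
  Distance 1: (row=0, col=8), (row=1, col=7), (row=1, col=9), (row=2, col=8)
  Distance 2: (row=0, col=9), (row=2, col=7), (row=2, col=9), (row=3, col=8)
  Distance 3: (row=2, col=6), (row=3, col=7)
  Distance 4: (row=3, col=6)
  Distance 5: (row=3, col=5)
  Distance 6: (row=3, col=4), (row=4, col=5)
  Distance 7: (row=3, col=3), (row=4, col=4), (row=5, col=5)
  Distance 8: (row=3, col=2), (row=4, col=3), (row=5, col=4)
  Distance 9: (row=2, col=2), (row=3, col=1), (row=4, col=2), (row=5, col=3), (row=6, col=4)
  Distance 10: (row=1, col=2), (row=2, col=1), (row=3, col=0), (row=4, col=1), (row=5, col=2), (row=6, col=3), (row=7, col=4)
  Distance 11: (row=0, col=2), (row=1, col=1), (row=1, col=3), (row=4, col=0), (row=5, col=1), (row=6, col=2), (row=8, col=4)
  Distance 12: (row=1, col=0), (row=1, col=4), (row=5, col=0), (row=6, col=1), (row=7, col=2), (row=8, col=3), (row=8, col=5), (row=9, col=4)
  Distance 13: (row=0, col=0), (row=1, col=5), (row=6, col=0), (row=8, col=6), (row=9, col=3), (row=9, col=5)
  Distance 14: (row=0, col=5), (row=7, col=0), (row=7, col=6), (row=8, col=7), (row=9, col=2), (row=9, col=6)
  Distance 15: (row=0, col=6), (row=6, col=6), (row=7, col=7), (row=8, col=0), (row=8, col=8), (row=9, col=1), (row=9, col=7)
  Distance 16: (row=6, col=7), (row=7, col=8)
  Distance 17: (row=5, col=7), (row=6, col=8), (row=7, col=9)
  Distance 18: (row=5, col=8), (row=6, col=9)
  Distance 19: (row=5, col=9)
Total reachable: 75 (grid has 76 open cells total)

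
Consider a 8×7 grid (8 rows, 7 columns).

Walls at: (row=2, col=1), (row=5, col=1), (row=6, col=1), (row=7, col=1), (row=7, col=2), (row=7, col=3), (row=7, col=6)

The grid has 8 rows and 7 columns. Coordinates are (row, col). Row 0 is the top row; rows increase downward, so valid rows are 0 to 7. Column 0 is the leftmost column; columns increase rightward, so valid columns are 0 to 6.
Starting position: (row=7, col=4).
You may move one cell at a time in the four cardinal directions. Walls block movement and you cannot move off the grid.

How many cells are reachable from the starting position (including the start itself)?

Answer: Reachable cells: 49

Derivation:
BFS flood-fill from (row=7, col=4):
  Distance 0: (row=7, col=4)
  Distance 1: (row=6, col=4), (row=7, col=5)
  Distance 2: (row=5, col=4), (row=6, col=3), (row=6, col=5)
  Distance 3: (row=4, col=4), (row=5, col=3), (row=5, col=5), (row=6, col=2), (row=6, col=6)
  Distance 4: (row=3, col=4), (row=4, col=3), (row=4, col=5), (row=5, col=2), (row=5, col=6)
  Distance 5: (row=2, col=4), (row=3, col=3), (row=3, col=5), (row=4, col=2), (row=4, col=6)
  Distance 6: (row=1, col=4), (row=2, col=3), (row=2, col=5), (row=3, col=2), (row=3, col=6), (row=4, col=1)
  Distance 7: (row=0, col=4), (row=1, col=3), (row=1, col=5), (row=2, col=2), (row=2, col=6), (row=3, col=1), (row=4, col=0)
  Distance 8: (row=0, col=3), (row=0, col=5), (row=1, col=2), (row=1, col=6), (row=3, col=0), (row=5, col=0)
  Distance 9: (row=0, col=2), (row=0, col=6), (row=1, col=1), (row=2, col=0), (row=6, col=0)
  Distance 10: (row=0, col=1), (row=1, col=0), (row=7, col=0)
  Distance 11: (row=0, col=0)
Total reachable: 49 (grid has 49 open cells total)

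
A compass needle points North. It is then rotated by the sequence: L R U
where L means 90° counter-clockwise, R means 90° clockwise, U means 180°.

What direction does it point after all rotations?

Start: North
  L (left (90° counter-clockwise)) -> West
  R (right (90° clockwise)) -> North
  U (U-turn (180°)) -> South
Final: South

Answer: Final heading: South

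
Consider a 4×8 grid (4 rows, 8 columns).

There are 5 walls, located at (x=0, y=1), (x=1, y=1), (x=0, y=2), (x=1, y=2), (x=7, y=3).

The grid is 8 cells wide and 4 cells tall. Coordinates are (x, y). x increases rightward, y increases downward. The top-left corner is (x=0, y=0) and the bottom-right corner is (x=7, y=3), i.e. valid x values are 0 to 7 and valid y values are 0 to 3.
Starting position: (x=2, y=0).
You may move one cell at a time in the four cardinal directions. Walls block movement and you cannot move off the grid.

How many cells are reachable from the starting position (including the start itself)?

Answer: Reachable cells: 27

Derivation:
BFS flood-fill from (x=2, y=0):
  Distance 0: (x=2, y=0)
  Distance 1: (x=1, y=0), (x=3, y=0), (x=2, y=1)
  Distance 2: (x=0, y=0), (x=4, y=0), (x=3, y=1), (x=2, y=2)
  Distance 3: (x=5, y=0), (x=4, y=1), (x=3, y=2), (x=2, y=3)
  Distance 4: (x=6, y=0), (x=5, y=1), (x=4, y=2), (x=1, y=3), (x=3, y=3)
  Distance 5: (x=7, y=0), (x=6, y=1), (x=5, y=2), (x=0, y=3), (x=4, y=3)
  Distance 6: (x=7, y=1), (x=6, y=2), (x=5, y=3)
  Distance 7: (x=7, y=2), (x=6, y=3)
Total reachable: 27 (grid has 27 open cells total)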